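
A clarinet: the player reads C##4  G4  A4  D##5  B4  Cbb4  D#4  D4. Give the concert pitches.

The A clarinet sounds a minor third below written, so transpose each written note down a minor third.
C##4 → A##3
G4 → E4
A4 → F#4
D##5 → B##4
B4 → G#4
Cbb4 → Abb3
D#4 → B#3
D4 → B3

A##3 E4 F#4 B##4 G#4 Abb3 B#3 B3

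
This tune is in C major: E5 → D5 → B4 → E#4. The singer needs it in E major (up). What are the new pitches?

G#5 F#5 D#5 G##4

From C up to E is a major third; apply that to each pitch.
E5 -> G#5
D5 -> F#5
B4 -> D#5
E#4 -> G##4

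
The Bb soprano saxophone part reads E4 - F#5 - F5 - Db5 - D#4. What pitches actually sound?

D4 E5 Eb5 Cb5 C#4

Written C4 on the Bb soprano saxophone sounds as Bb3, a major second lower; apply that shift to every note.
E4 gives D4
F#5 gives E5
F5 gives Eb5
Db5 gives Cb5
D#4 gives C#4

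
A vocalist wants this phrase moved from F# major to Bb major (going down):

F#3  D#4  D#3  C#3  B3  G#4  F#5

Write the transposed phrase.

From F# down to Bb is an augmented fifth; apply that to each pitch.
F#3 becomes Bb2
D#4 becomes G3
D#3 becomes G2
C#3 becomes F2
B3 becomes Eb3
G#4 becomes C4
F#5 becomes Bb4

Bb2 G3 G2 F2 Eb3 C4 Bb4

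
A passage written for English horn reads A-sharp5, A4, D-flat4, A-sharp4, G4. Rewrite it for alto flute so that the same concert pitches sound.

G#5 G4 Cb4 G#4 F4

First find concert pitch: the English horn sounds a perfect fifth below written, so A-sharp5 A4 D-flat4 A-sharp4 G4 sounds D#5 D4 Gb3 D#4 C4.
Then write for alto flute: it sounds a perfect fourth below written, so the part must be a perfect fourth above concert.
D#5 → G#5
D4 → G4
Gb3 → Cb4
D#4 → G#4
C4 → F4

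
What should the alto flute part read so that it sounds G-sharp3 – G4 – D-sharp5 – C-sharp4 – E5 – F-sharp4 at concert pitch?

Written C4 sounds as G3 on the alto flute, so concert pitches are written a perfect fourth up.
G#3 -> C#4
G4 -> C5
D#5 -> G#5
C#4 -> F#4
E5 -> A5
F#4 -> B4

C#4 C5 G#5 F#4 A5 B4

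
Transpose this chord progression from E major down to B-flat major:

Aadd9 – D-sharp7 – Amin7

E major down to B-flat major is an augmented fourth; each chord root moves by that interval while the quality stays the same.
Aadd9: root A down an augmented fourth → Eb, giving Ebadd9.
D-sharp7: root D-sharp down an augmented fourth → A, giving A7.
Amin7: root A down an augmented fourth → Eb, giving Ebmin7.

Ebadd9 A7 Ebmin7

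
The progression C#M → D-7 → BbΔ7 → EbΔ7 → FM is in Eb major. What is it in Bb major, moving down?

G#M A-7 FΔ7 BbΔ7 CM

Eb major down to Bb major is a perfect fourth; each chord root moves by that interval while the quality stays the same.
C#M: root C# down a perfect fourth → G#, giving G#M.
D-7: root D down a perfect fourth → A, giving A-7.
BbΔ7: root Bb down a perfect fourth → F, giving FΔ7.
EbΔ7: root Eb down a perfect fourth → Bb, giving BbΔ7.
FM: root F down a perfect fourth → C, giving CM.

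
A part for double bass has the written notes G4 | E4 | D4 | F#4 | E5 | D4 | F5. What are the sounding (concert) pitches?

The double bass sounds a perfect octave below written, so transpose each written note down a perfect octave.
G4 to G3
E4 to E3
D4 to D3
F#4 to F#3
E5 to E4
D4 to D3
F5 to F4

G3 E3 D3 F#3 E4 D3 F4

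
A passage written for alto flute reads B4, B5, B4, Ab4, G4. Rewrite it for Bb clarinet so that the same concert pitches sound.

G#4 G#5 G#4 F4 E4

First find concert pitch: the alto flute sounds a perfect fourth below written, so B4 B5 B4 Ab4 G4 sounds F#4 F#5 F#4 Eb4 D4.
Then write for Bb clarinet: it sounds a major second below written, so the part must be a major second above concert.
F#4 → G#4
F#5 → G#5
F#4 → G#4
Eb4 → F4
D4 → E4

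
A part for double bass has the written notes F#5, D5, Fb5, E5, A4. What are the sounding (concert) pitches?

The double bass sounds a perfect octave below written, so transpose each written note down a perfect octave.
F#5 gives F#4
D5 gives D4
Fb5 gives Fb4
E5 gives E4
A4 gives A3

F#4 D4 Fb4 E4 A3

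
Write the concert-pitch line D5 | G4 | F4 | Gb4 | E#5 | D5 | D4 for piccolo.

D4 G3 F3 Gb3 E#4 D4 D3

Written C4 sounds as C5 on the piccolo, so concert pitches are written a perfect octave down.
D5 to D4
G4 to G3
F4 to F3
Gb4 to Gb3
E#5 to E#4
D5 to D4
D4 to D3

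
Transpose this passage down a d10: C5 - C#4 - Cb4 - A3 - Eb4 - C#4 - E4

C5 down a diminished tenth is A#3.
A diminished tenth down from C#4 gives A##2.
Cb4 down a diminished tenth is A2.
A3: a tenth down reaches F, and 14 semitones makes it F##2.
Eb4: a tenth down reaches C, and 14 semitones makes it C#3.
C#4: a tenth down reaches A, and 14 semitones makes it A##2.
A diminished tenth down from E4 gives C##3.

A#3 A##2 A2 F##2 C#3 A##2 C##3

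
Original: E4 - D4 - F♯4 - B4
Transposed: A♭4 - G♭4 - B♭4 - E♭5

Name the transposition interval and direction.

up a diminished fourth

Take the first pair: E4 → Ab4. E to A spans 4 letter names, so the interval is some kind of fourth.
E4 to Ab4 is 4 semitones, which makes it a diminished fourth; the second version is higher, so the direction is up.
Checking another pair — B4 → Eb5 — gives the same interval.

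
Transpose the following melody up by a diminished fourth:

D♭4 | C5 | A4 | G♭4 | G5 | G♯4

Db4: a fourth up reaches G, and 4 semitones makes it Gbb4.
C5 up a diminished fourth is Fb5.
A diminished fourth up from A4 gives Db5.
A diminished fourth up from Gb4 gives Cbb5.
A diminished fourth up from G5 gives Cb6.
G#4 up a diminished fourth is C5.

Gbb4 Fb5 Db5 Cbb5 Cb6 C5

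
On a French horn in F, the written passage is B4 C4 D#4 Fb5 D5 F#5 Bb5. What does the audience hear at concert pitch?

E4 F3 G#3 Bbb4 G4 B4 Eb5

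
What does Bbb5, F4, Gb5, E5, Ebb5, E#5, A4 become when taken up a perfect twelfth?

Fb7 C6 Db7 B6 Bbb6 B#6 E6

Bbb5 → Fb7
F4 → C6
Gb5 → Db7
E5 → B6
Ebb5 → Bbb6
E#5 → B#6
A4 → E6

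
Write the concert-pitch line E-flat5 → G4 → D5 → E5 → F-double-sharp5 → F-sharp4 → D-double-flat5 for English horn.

Bb5 D5 A5 B5 C##6 C#5 Abb5

The English horn sounds a perfect fifth below written, so the written part must be a perfect fifth above concert — transpose each note up.
Eb5 to Bb5
G4 to D5
D5 to A5
E5 to B5
F##5 to C##6
F#4 to C#5
Dbb5 to Abb5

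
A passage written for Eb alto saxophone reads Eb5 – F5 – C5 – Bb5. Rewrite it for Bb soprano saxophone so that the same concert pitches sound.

Ab4 Bb4 F4 Eb5

First find concert pitch: the Eb alto saxophone sounds a major sixth below written, so Eb5 F5 C5 Bb5 sounds Gb4 Ab4 Eb4 Db5.
Then write for Bb soprano saxophone: it sounds a major second below written, so the part must be a major second above concert.
Gb4 → Ab4
Ab4 → Bb4
Eb4 → F4
Db5 → Eb5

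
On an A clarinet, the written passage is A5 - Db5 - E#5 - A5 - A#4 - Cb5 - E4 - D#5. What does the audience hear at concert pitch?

F#5 Bb4 C##5 F#5 F##4 Ab4 C#4 B#4

The A clarinet sounds a minor third below written, so transpose each written note down a minor third.
A5 -> F#5
Db5 -> Bb4
E#5 -> C##5
A5 -> F#5
A#4 -> F##4
Cb5 -> Ab4
E4 -> C#4
D#5 -> B#4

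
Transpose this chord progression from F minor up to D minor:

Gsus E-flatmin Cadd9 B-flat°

F minor up to D minor is a major sixth; each chord root moves by that interval while the quality stays the same.
Gsus: root G up a major sixth → E, giving Esus.
E-flatmin: root E-flat up a major sixth → C, giving Cmin.
Cadd9: root C up a major sixth → A, giving Aadd9.
B-flat°: root B-flat up a major sixth → G, giving G°.

Esus Cmin Aadd9 G°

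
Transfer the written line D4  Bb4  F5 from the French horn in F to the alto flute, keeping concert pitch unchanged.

C4 Ab4 Eb5

First find concert pitch: the French horn in F sounds a perfect fifth below written, so D4 Bb4 F5 sounds G3 Eb4 Bb4.
Then write for alto flute: it sounds a perfect fourth below written, so the part must be a perfect fourth above concert.
G3 → C4
Eb4 → Ab4
Bb4 → Eb5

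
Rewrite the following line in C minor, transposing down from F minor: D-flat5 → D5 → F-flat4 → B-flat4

Ab4 A4 Cb4 F4

From F down to C is a perfect fourth; apply that to each pitch.
Db5 -> Ab4
D5 -> A4
Fb4 -> Cb4
Bb4 -> F4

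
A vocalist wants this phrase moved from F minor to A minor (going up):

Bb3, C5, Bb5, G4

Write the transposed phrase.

F minor to A minor up is a major third, so every note moves up by that interval.
Bb3 → D4
C5 → E5
Bb5 → D6
G4 → B4

D4 E5 D6 B4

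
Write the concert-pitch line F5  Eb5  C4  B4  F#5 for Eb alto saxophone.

D6 C6 A4 G#5 D#6

Written C4 sounds as Eb3 on the Eb alto saxophone, so concert pitches are written a major sixth up.
F5 gives D6
Eb5 gives C6
C4 gives A4
B4 gives G#5
F#5 gives D#6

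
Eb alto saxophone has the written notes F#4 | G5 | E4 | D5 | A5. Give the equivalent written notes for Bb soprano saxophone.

First find concert pitch: the Eb alto saxophone sounds a major sixth below written, so F#4 G5 E4 D5 A5 sounds A3 Bb4 G3 F4 C5.
Then write for Bb soprano saxophone: it sounds a major second below written, so the part must be a major second above concert.
A3 → B3
Bb4 → C5
G3 → A3
F4 → G4
C5 → D5

B3 C5 A3 G4 D5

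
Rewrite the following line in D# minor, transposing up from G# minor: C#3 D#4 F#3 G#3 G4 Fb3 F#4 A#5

G#3 A#4 C#4 D#4 D5 Cb4 C#5 E#6

G# minor to D# minor up is a perfect fifth, so every note moves up by that interval.
C#3 → G#3
D#4 → A#4
F#3 → C#4
G#3 → D#4
G4 → D5
Fb3 → Cb4
F#4 → C#5
A#5 → E#6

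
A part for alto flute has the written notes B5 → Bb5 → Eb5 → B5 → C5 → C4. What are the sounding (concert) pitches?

F#5 F5 Bb4 F#5 G4 G3

The alto flute sounds a perfect fourth below written, so transpose each written note down a perfect fourth.
B5 to F#5
Bb5 to F5
Eb5 to Bb4
B5 to F#5
C5 to G4
C4 to G3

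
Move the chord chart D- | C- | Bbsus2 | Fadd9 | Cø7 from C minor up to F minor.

G- F- Ebsus2 Bbadd9 Fø7

C minor up to F minor is a perfect fourth; each chord root moves by that interval while the quality stays the same.
D-: root D up a perfect fourth → G, giving G-.
C-: root C up a perfect fourth → F, giving F-.
Bbsus2: root Bb up a perfect fourth → Eb, giving Ebsus2.
Fadd9: root F up a perfect fourth → Bb, giving Bbadd9.
Cø7: root C up a perfect fourth → F, giving Fø7.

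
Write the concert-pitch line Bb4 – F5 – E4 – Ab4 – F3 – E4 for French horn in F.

The French horn in F sounds a perfect fifth below written, so the written part must be a perfect fifth above concert — transpose each note up.
Bb4 becomes F5
F5 becomes C6
E4 becomes B4
Ab4 becomes Eb5
F3 becomes C4
E4 becomes B4

F5 C6 B4 Eb5 C4 B4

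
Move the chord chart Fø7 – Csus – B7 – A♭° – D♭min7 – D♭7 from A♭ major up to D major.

Bø7 F#sus E#7 D° Gmin7 G7

A♭ major up to D major is an augmented fourth; each chord root moves by that interval while the quality stays the same.
Fø7: root F up an augmented fourth → B, giving Bø7.
Csus: root C up an augmented fourth → F#, giving F#sus.
B7: root B up an augmented fourth → E#, giving E#7.
A♭°: root A♭ up an augmented fourth → D, giving D°.
D♭min7: root D♭ up an augmented fourth → G, giving Gmin7.
D♭7: root D♭ up an augmented fourth → G, giving G7.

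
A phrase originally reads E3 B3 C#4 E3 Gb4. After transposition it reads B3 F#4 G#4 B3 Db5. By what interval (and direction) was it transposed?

up a perfect fifth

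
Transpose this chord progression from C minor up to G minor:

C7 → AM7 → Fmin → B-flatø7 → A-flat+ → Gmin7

C minor up to G minor is a perfect fifth; each chord root moves by that interval while the quality stays the same.
C7: root C up a perfect fifth → G, giving G7.
AM7: root A up a perfect fifth → E, giving EM7.
Fmin: root F up a perfect fifth → C, giving Cmin.
B-flatø7: root B-flat up a perfect fifth → F, giving Fø7.
A-flat+: root A-flat up a perfect fifth → Eb, giving Eb+.
Gmin7: root G up a perfect fifth → D, giving Dmin7.

G7 EM7 Cmin Fø7 Eb+ Dmin7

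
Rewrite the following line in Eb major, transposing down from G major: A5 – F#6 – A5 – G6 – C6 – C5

F5 D6 F5 Eb6 Ab5 Ab4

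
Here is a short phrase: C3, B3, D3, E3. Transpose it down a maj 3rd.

Ab2 G3 Bb2 C3

C3: a third down reaches A, and 4 semitones makes it Ab2.
B3 down a major third is G3.
A major third down from D3 gives Bb2.
A major third down from E3 gives C3.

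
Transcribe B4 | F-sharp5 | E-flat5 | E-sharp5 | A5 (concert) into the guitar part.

B5 F#6 Eb6 E#6 A6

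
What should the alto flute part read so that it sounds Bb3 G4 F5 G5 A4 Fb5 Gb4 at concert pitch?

The alto flute sounds a perfect fourth below written, so the written part must be a perfect fourth above concert — transpose each note up.
Bb3 to Eb4
G4 to C5
F5 to Bb5
G5 to C6
A4 to D5
Fb5 to Bbb5
Gb4 to Cb5

Eb4 C5 Bb5 C6 D5 Bbb5 Cb5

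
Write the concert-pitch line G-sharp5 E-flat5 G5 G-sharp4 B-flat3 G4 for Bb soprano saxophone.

A#5 F5 A5 A#4 C4 A4

The Bb soprano saxophone sounds a major second below written, so the written part must be a major second above concert — transpose each note up.
G#5 → A#5
Eb5 → F5
G5 → A5
G#4 → A#4
Bb3 → C4
G4 → A4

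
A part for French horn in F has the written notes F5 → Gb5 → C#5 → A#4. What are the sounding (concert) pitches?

Bb4 Cb5 F#4 D#4

Written C4 on the French horn in F sounds as F3, a perfect fifth lower; apply that shift to every note.
F5 to Bb4
Gb5 to Cb5
C#5 to F#4
A#4 to D#4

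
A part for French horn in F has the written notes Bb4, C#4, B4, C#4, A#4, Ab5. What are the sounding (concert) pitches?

Eb4 F#3 E4 F#3 D#4 Db5

Written C4 on the French horn in F sounds as F3, a perfect fifth lower; apply that shift to every note.
Bb4 gives Eb4
C#4 gives F#3
B4 gives E4
C#4 gives F#3
A#4 gives D#4
Ab5 gives Db5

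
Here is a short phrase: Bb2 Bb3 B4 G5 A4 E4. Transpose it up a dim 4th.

Ebb3 Ebb4 Eb5 Cb6 Db5 Ab4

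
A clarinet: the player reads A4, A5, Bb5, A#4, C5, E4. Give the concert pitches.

F#4 F#5 G5 F##4 A4 C#4

Written C4 on the A clarinet sounds as A3, a minor third lower; apply that shift to every note.
A4 to F#4
A5 to F#5
Bb5 to G5
A#4 to F##4
C5 to A4
E4 to C#4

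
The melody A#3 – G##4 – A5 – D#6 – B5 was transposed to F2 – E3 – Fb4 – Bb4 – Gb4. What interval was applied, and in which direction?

Take the first pair: A#3 → F2. A to F spans 10 letter names, so the interval is some kind of tenth.
F2 to A#3 is 17 semitones, which makes it an augmented tenth; the second version is lower, so the direction is down.
Checking another pair — B5 → Gb4 — gives the same interval.

down an augmented tenth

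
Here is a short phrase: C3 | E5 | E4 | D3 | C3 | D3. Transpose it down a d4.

G#2 B#4 B#3 A#2 G#2 A#2

C3 to G#2
E5 to B#4
E4 to B#3
D3 to A#2
C3 to G#2
D3 to A#2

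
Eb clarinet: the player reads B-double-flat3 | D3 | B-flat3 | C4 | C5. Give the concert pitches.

Dbb4 F3 Db4 Eb4 Eb5

The Eb clarinet sounds a minor third above written, so transpose each written note up a minor third.
Bbb3 → Dbb4
D3 → F3
Bb3 → Db4
C4 → Eb4
C5 → Eb5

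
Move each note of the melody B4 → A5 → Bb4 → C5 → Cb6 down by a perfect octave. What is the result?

B3 A4 Bb3 C4 Cb5

B4 -> B3
A5 -> A4
Bb4 -> Bb3
C5 -> C4
Cb6 -> Cb5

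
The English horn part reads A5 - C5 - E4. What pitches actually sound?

D5 F4 A3

The English horn sounds a perfect fifth below written, so transpose each written note down a perfect fifth.
A5 becomes D5
C5 becomes F4
E4 becomes A3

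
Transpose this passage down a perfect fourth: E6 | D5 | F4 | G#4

B5 A4 C4 D#4

E6: a fourth down reaches B, and 5 semitones makes it B5.
D5 down a perfect fourth is A4.
F4 down a perfect fourth is C4.
A perfect fourth down from G#4 gives D#4.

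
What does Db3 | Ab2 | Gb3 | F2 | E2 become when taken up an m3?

Fb3 Cb3 Bbb3 Ab2 G2

Db3 becomes Fb3
Ab2 becomes Cb3
Gb3 becomes Bbb3
F2 becomes Ab2
E2 becomes G2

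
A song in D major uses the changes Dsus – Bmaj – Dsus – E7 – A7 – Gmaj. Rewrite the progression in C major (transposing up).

D major up to C major is a minor seventh; each chord root moves by that interval while the quality stays the same.
Dsus: root D up a minor seventh → C, giving Csus.
Bmaj: root B up a minor seventh → A, giving Amaj.
Dsus: root D up a minor seventh → C, giving Csus.
E7: root E up a minor seventh → D, giving D7.
A7: root A up a minor seventh → G, giving G7.
Gmaj: root G up a minor seventh → F, giving Fmaj.

Csus Amaj Csus D7 G7 Fmaj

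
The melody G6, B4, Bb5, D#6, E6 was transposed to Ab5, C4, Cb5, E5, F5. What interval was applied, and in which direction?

down a major seventh

Take the first pair: G6 → Ab5. G to A spans 7 letter names, so the interval is some kind of seventh.
Ab5 to G6 is 11 semitones, which makes it a major seventh; the second version is lower, so the direction is down.
Checking another pair — E6 → F5 — gives the same interval.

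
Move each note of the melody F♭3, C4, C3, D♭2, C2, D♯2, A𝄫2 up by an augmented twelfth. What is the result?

Fb3: a twelfth up reaches C, and 20 semitones makes it C5.
C4: a twelfth up reaches G, and 20 semitones makes it G#5.
An augmented twelfth up from C3 gives G#4.
Db2 up an augmented twelfth is A3.
An augmented twelfth up from C2 gives G#3.
An augmented twelfth up from D#2 gives A##3.
An augmented twelfth up from Abb2 gives Eb4.

C5 G#5 G#4 A3 G#3 A##3 Eb4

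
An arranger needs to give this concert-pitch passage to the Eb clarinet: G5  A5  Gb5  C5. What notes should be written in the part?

Written C4 sounds as Eb4 on the Eb clarinet, so concert pitches are written a minor third down.
G5 → E5
A5 → F#5
Gb5 → Eb5
C5 → A4

E5 F#5 Eb5 A4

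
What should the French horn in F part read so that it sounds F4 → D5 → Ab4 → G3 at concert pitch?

Written C4 sounds as F3 on the French horn in F, so concert pitches are written a perfect fifth up.
F4 becomes C5
D5 becomes A5
Ab4 becomes Eb5
G3 becomes D4

C5 A5 Eb5 D4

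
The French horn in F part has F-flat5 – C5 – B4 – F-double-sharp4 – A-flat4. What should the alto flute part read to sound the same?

Ebb5 Bb4 A4 E#4 Gb4

First find concert pitch: the French horn in F sounds a perfect fifth below written, so F-flat5 C5 B4 F-double-sharp4 A-flat4 sounds Bbb4 F4 E4 B#3 Db4.
Then write for alto flute: it sounds a perfect fourth below written, so the part must be a perfect fourth above concert.
Bbb4 → Ebb5
F4 → Bb4
E4 → A4
B#3 → E#4
Db4 → Gb4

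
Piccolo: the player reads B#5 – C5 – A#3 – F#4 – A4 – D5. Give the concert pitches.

B#6 C6 A#4 F#5 A5 D6

The piccolo sounds a perfect octave above written, so transpose each written note up a perfect octave.
B#5 to B#6
C5 to C6
A#3 to A#4
F#4 to F#5
A4 to A5
D5 to D6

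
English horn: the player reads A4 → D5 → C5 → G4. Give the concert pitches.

The English horn sounds a perfect fifth below written, so transpose each written note down a perfect fifth.
A4 becomes D4
D5 becomes G4
C5 becomes F4
G4 becomes C4

D4 G4 F4 C4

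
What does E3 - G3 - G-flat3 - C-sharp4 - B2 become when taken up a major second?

F#3 A3 Ab3 D#4 C#3

E3: a second up reaches F, and 2 semitones makes it F#3.
A major second up from G3 gives A3.
Gb3 up a major second is Ab3.
C#4: a second up reaches D, and 2 semitones makes it D#4.
B2: a second up reaches C, and 2 semitones makes it C#3.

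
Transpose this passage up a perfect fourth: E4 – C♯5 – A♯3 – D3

A4 F#5 D#4 G3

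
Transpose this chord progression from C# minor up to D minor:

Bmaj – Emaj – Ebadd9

Cmaj Fmaj Fbadd9

C# minor up to D minor is a minor second; each chord root moves by that interval while the quality stays the same.
Bmaj: root B up a minor second → C, giving Cmaj.
Emaj: root E up a minor second → F, giving Fmaj.
Ebadd9: root Eb up a minor second → Fb, giving Fbadd9.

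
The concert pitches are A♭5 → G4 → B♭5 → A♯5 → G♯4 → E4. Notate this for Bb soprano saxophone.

Bb5 A4 C6 B#5 A#4 F#4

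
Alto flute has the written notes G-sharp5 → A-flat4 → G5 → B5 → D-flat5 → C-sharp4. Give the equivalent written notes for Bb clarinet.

First find concert pitch: the alto flute sounds a perfect fourth below written, so G-sharp5 A-flat4 G5 B5 D-flat5 C-sharp4 sounds D#5 Eb4 D5 F#5 Ab4 G#3.
Then write for Bb clarinet: it sounds a major second below written, so the part must be a major second above concert.
D#5 → E#5
Eb4 → F4
D5 → E5
F#5 → G#5
Ab4 → Bb4
G#3 → A#3

E#5 F4 E5 G#5 Bb4 A#3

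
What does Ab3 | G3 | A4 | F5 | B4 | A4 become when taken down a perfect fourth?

Eb3 D3 E4 C5 F#4 E4

Ab3 → Eb3
G3 → D3
A4 → E4
F5 → C5
B4 → F#4
A4 → E4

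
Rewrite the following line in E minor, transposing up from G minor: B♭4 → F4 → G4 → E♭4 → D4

G5 D5 E5 C5 B4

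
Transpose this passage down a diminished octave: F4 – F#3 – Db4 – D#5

F#3 F##2 D3 D##4

F4: an octave down reaches F, and 11 semitones makes it F#3.
F#3 down a diminished octave is F##2.
Db4: an octave down reaches D, and 11 semitones makes it D3.
D#5 down a diminished octave is D##4.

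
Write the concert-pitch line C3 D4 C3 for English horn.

Written C4 sounds as F3 on the English horn, so concert pitches are written a perfect fifth up.
C3 → G3
D4 → A4
C3 → G3

G3 A4 G3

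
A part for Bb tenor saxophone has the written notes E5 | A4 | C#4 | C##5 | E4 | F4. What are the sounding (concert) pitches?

Written C4 on the Bb tenor saxophone sounds as Bb2, a major ninth lower; apply that shift to every note.
E5 gives D4
A4 gives G3
C#4 gives B2
C##5 gives B#3
E4 gives D3
F4 gives Eb3

D4 G3 B2 B#3 D3 Eb3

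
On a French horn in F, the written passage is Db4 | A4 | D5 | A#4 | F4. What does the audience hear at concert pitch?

Written C4 on the French horn in F sounds as F3, a perfect fifth lower; apply that shift to every note.
Db4 gives Gb3
A4 gives D4
D5 gives G4
A#4 gives D#4
F4 gives Bb3

Gb3 D4 G4 D#4 Bb3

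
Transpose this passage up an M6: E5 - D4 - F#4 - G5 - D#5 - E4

E5: a sixth up reaches C, and 9 semitones makes it C#6.
D4: a sixth up reaches B, and 9 semitones makes it B4.
F#4 up a major sixth is D#5.
A major sixth up from G5 gives E6.
A major sixth up from D#5 gives B#5.
E4: a sixth up reaches C, and 9 semitones makes it C#5.

C#6 B4 D#5 E6 B#5 C#5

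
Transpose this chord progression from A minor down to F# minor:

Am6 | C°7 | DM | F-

A minor down to F# minor is a minor third; each chord root moves by that interval while the quality stays the same.
Am6: root A down a minor third → F#, giving F#m6.
C°7: root C down a minor third → A, giving A°7.
DM: root D down a minor third → B, giving BM.
F-: root F down a minor third → D, giving D-.

F#m6 A°7 BM D-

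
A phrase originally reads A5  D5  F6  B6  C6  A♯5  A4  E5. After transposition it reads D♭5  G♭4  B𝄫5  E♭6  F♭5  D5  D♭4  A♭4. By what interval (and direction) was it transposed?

From A5 to Db5 is 5 letter names — a fifth of some quality.
Db5 to A5 is 8 semitones, which makes it an augmented fifth; the second version is lower, so the direction is down.
Checking another pair — E5 → Ab4 — gives the same interval.

down an augmented fifth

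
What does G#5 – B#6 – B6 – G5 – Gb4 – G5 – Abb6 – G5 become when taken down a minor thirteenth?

B#3 D##5 D#5 B3 Bb2 B3 Cb5 B3

G#5: a thirteenth down reaches B, and 20 semitones makes it B#3.
B#6: a thirteenth down reaches D, and 20 semitones makes it D##5.
B6 down a minor thirteenth is D#5.
A minor thirteenth down from G5 gives B3.
Gb4 down a minor thirteenth is Bb2.
A minor thirteenth down from G5 gives B3.
A minor thirteenth down from Abb6 gives Cb5.
G5: a thirteenth down reaches B, and 20 semitones makes it B3.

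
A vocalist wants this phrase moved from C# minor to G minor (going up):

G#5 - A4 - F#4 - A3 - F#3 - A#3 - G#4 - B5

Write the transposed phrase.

C# minor to G minor up is a diminished fifth, so every note moves up by that interval.
G#5 gives D6
A4 gives Eb5
F#4 gives C5
A3 gives Eb4
F#3 gives C4
A#3 gives E4
G#4 gives D5
B5 gives F6

D6 Eb5 C5 Eb4 C4 E4 D5 F6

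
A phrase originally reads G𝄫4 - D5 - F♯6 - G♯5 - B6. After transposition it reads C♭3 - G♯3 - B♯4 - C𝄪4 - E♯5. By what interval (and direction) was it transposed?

Take the first pair: Gbb4 → Cb3. G to C spans 12 letter names, so the interval is some kind of twelfth.
Cb3 to Gbb4 is 18 semitones, which makes it a diminished twelfth; the second version is lower, so the direction is down.
Checking another pair — B6 → E#5 — gives the same interval.

down a diminished twelfth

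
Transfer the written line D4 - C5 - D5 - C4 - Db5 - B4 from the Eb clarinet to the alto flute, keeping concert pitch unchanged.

Bb4 Ab5 Bb5 Ab4 Bbb5 G5

First find concert pitch: the Eb clarinet sounds a minor third above written, so D4 C5 D5 C4 Db5 B4 sounds F4 Eb5 F5 Eb4 Fb5 D5.
Then write for alto flute: it sounds a perfect fourth below written, so the part must be a perfect fourth above concert.
F4 → Bb4
Eb5 → Ab5
F5 → Bb5
Eb4 → Ab4
Fb5 → Bbb5
D5 → G5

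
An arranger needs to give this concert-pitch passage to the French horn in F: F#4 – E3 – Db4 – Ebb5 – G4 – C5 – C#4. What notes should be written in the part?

C#5 B3 Ab4 Bbb5 D5 G5 G#4

The French horn in F sounds a perfect fifth below written, so the written part must be a perfect fifth above concert — transpose each note up.
F#4 to C#5
E3 to B3
Db4 to Ab4
Ebb5 to Bbb5
G4 to D5
C5 to G5
C#4 to G#4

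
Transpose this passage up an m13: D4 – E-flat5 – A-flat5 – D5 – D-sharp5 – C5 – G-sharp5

D4 → Bb5
Eb5 → Cb7
Ab5 → Fb7
D5 → Bb6
D#5 → B6
C5 → Ab6
G#5 → E7

Bb5 Cb7 Fb7 Bb6 B6 Ab6 E7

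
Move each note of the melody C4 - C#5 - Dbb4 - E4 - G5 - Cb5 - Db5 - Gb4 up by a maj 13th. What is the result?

A5 A#6 Bbb5 C#6 E7 Ab6 Bb6 Eb6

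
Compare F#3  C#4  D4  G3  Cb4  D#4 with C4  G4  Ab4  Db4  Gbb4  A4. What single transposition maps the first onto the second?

up a diminished fifth

From F#3 to C4 is 5 letter names — a fifth of some quality.
F#3 to C4 is 6 semitones, which makes it a diminished fifth; the second version is higher, so the direction is up.
Checking another pair — D#4 → A4 — gives the same interval.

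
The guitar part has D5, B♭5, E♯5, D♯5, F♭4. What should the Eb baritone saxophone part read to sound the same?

First find concert pitch: the guitar sounds a perfect octave below written, so D5 B♭5 E♯5 D♯5 F♭4 sounds D4 Bb4 E#4 D#4 Fb3.
Then write for Eb baritone saxophone: it sounds a major thirteenth below written, so the part must be a major thirteenth above concert.
D4 → B5
Bb4 → G6
E#4 → C##6
D#4 → B#5
Fb3 → Db5

B5 G6 C##6 B#5 Db5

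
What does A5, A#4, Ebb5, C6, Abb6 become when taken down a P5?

D5 D#4 Abb4 F5 Dbb6

A5 → D5
A#4 → D#4
Ebb5 → Abb4
C6 → F5
Abb6 → Dbb6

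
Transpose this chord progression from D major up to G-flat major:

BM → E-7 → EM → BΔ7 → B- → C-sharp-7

EbM Ab-7 AbM EbΔ7 Eb- F-7

D major up to G-flat major is a diminished fourth; each chord root moves by that interval while the quality stays the same.
BM: root B up a diminished fourth → Eb, giving EbM.
E-7: root E up a diminished fourth → Ab, giving Ab-7.
EM: root E up a diminished fourth → Ab, giving AbM.
BΔ7: root B up a diminished fourth → Eb, giving EbΔ7.
B-: root B up a diminished fourth → Eb, giving Eb-.
C-sharp-7: root C-sharp up a diminished fourth → F, giving F-7.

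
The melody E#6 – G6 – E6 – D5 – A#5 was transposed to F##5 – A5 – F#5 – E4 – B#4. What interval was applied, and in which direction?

From E#6 to F##5 is 7 letter names — a seventh of some quality.
F##5 to E#6 is 10 semitones, which makes it a minor seventh; the second version is lower, so the direction is down.
Checking another pair — A#5 → B#4 — gives the same interval.

down a minor seventh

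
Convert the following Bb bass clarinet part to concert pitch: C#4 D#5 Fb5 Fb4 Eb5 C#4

The Bb bass clarinet sounds a major ninth below written, so transpose each written note down a major ninth.
C#4 to B2
D#5 to C#4
Fb5 to Ebb4
Fb4 to Ebb3
Eb5 to Db4
C#4 to B2

B2 C#4 Ebb4 Ebb3 Db4 B2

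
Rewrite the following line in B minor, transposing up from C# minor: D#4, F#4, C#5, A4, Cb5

C#5 E5 B5 G5 Bbb5

C# minor to B minor up is a minor seventh, so every note moves up by that interval.
D#4 -> C#5
F#4 -> E5
C#5 -> B5
A4 -> G5
Cb5 -> Bbb5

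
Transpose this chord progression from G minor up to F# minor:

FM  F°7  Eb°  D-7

G minor up to F# minor is a major seventh; each chord root moves by that interval while the quality stays the same.
FM: root F up a major seventh → E, giving EM.
F°7: root F up a major seventh → E, giving E°7.
Eb°: root Eb up a major seventh → D, giving D°.
D-7: root D up a major seventh → C#, giving C#-7.

EM E°7 D° C#-7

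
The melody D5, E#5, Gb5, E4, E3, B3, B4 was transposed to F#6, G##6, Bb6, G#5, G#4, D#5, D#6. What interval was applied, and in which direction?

From D5 to F#6 is 10 letter names — a tenth of some quality.
D5 to F#6 is 16 semitones, which makes it a major tenth; the second version is higher, so the direction is up.
Checking another pair — B4 → D#6 — gives the same interval.

up a major tenth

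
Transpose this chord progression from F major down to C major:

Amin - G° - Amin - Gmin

Emin D° Emin Dmin

F major down to C major is a perfect fourth; each chord root moves by that interval while the quality stays the same.
Amin: root A down a perfect fourth → E, giving Emin.
G°: root G down a perfect fourth → D, giving D°.
Amin: root A down a perfect fourth → E, giving Emin.
Gmin: root G down a perfect fourth → D, giving Dmin.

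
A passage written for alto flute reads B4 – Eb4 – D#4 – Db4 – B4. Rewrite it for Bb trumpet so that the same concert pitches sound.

G#4 C4 B#3 Bb3 G#4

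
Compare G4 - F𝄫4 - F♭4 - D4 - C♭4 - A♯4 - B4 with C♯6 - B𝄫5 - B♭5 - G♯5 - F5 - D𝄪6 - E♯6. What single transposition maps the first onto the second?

up an augmented eleventh

From G4 to C#6 is 11 letter names — an eleventh of some quality.
G4 to C#6 is 18 semitones, which makes it an augmented eleventh; the second version is higher, so the direction is up.
Checking another pair — B4 → E#6 — gives the same interval.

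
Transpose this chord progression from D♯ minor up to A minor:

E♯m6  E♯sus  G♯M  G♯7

Bm6 Bsus DM D7

D♯ minor up to A minor is a diminished fifth; each chord root moves by that interval while the quality stays the same.
E♯m6: root E♯ up a diminished fifth → B, giving Bm6.
E♯sus: root E♯ up a diminished fifth → B, giving Bsus.
G♯M: root G♯ up a diminished fifth → D, giving DM.
G♯7: root G♯ up a diminished fifth → D, giving D7.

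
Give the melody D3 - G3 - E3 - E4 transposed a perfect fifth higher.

A perfect fifth up from D3 gives A3.
A perfect fifth up from G3 gives D4.
E3 up a perfect fifth is B3.
E4 up a perfect fifth is B4.

A3 D4 B3 B4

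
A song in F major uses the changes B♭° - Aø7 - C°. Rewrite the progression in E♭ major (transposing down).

F major down to E♭ major is a major second; each chord root moves by that interval while the quality stays the same.
B♭°: root B♭ down a major second → Ab, giving Ab°.
Aø7: root A down a major second → G, giving Gø7.
C°: root C down a major second → Bb, giving Bb°.

Ab° Gø7 Bb°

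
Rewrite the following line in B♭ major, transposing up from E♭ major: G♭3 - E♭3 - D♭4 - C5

Db4 Bb3 Ab4 G5

From E♭ up to B♭ is a perfect fifth; apply that to each pitch.
Gb3 → Db4
Eb3 → Bb3
Db4 → Ab4
C5 → G5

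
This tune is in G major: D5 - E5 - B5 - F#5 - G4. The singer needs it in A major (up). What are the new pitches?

E5 F#5 C#6 G#5 A4

From G up to A is a major second; apply that to each pitch.
D5 gives E5
E5 gives F#5
B5 gives C#6
F#5 gives G#5
G4 gives A4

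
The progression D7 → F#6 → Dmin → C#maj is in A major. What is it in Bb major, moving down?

Eb7 G6 Ebmin Dmaj

A major down to Bb major is a major seventh; each chord root moves by that interval while the quality stays the same.
D7: root D down a major seventh → Eb, giving Eb7.
F#6: root F# down a major seventh → G, giving G6.
Dmin: root D down a major seventh → Eb, giving Ebmin.
C#maj: root C# down a major seventh → D, giving Dmaj.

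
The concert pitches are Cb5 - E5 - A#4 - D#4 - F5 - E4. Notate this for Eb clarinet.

Ab4 C#5 F##4 B#3 D5 C#4

Written C4 sounds as Eb4 on the Eb clarinet, so concert pitches are written a minor third down.
Cb5 -> Ab4
E5 -> C#5
A#4 -> F##4
D#4 -> B#3
F5 -> D5
E4 -> C#4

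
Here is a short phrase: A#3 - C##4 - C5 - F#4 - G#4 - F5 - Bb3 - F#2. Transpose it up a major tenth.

A#3 becomes C##5
C##4 becomes E##5
C5 becomes E6
F#4 becomes A#5
G#4 becomes B#5
F5 becomes A6
Bb3 becomes D5
F#2 becomes A#3

C##5 E##5 E6 A#5 B#5 A6 D5 A#3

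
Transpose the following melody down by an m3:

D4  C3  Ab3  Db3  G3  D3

B3 A2 F3 Bb2 E3 B2

D4: a third down reaches B, and 3 semitones makes it B3.
C3 down a minor third is A2.
A minor third down from Ab3 gives F3.
Db3 down a minor third is Bb2.
G3 down a minor third is E3.
A minor third down from D3 gives B2.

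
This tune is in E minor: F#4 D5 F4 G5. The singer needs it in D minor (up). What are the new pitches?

E5 C6 Eb5 F6

E minor to D minor up is a minor seventh, so every note moves up by that interval.
F#4 to E5
D5 to C6
F4 to Eb5
G5 to F6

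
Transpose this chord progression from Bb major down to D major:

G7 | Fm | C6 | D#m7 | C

Bb major down to D major is a minor sixth; each chord root moves by that interval while the quality stays the same.
G7: root G down a minor sixth → B, giving B7.
Fm: root F down a minor sixth → A, giving Am.
C6: root C down a minor sixth → E, giving E6.
D#m7: root D# down a minor sixth → F##, giving F##m7.
C: root C down a minor sixth → E, giving E.

B7 Am E6 F##m7 E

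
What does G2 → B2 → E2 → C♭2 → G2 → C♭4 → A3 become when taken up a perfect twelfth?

D4 F#4 B3 Gb3 D4 Gb5 E5

A perfect twelfth up from G2 gives D4.
A perfect twelfth up from B2 gives F#4.
A perfect twelfth up from E2 gives B3.
Cb2 up a perfect twelfth is Gb3.
G2 up a perfect twelfth is D4.
Cb4: a twelfth up reaches G, and 19 semitones makes it Gb5.
A3 up a perfect twelfth is E5.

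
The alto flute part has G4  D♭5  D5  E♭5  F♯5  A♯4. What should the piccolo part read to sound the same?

First find concert pitch: the alto flute sounds a perfect fourth below written, so G4 D♭5 D5 E♭5 F♯5 A♯4 sounds D4 Ab4 A4 Bb4 C#5 E#4.
Then write for piccolo: it sounds a perfect octave above written, so the part must be a perfect octave below concert.
D4 → D3
Ab4 → Ab3
A4 → A3
Bb4 → Bb3
C#5 → C#4
E#4 → E#3

D3 Ab3 A3 Bb3 C#4 E#3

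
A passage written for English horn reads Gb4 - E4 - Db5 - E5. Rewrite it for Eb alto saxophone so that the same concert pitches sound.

First find concert pitch: the English horn sounds a perfect fifth below written, so Gb4 E4 Db5 E5 sounds Cb4 A3 Gb4 A4.
Then write for Eb alto saxophone: it sounds a major sixth below written, so the part must be a major sixth above concert.
Cb4 → Ab4
A3 → F#4
Gb4 → Eb5
A4 → F#5

Ab4 F#4 Eb5 F#5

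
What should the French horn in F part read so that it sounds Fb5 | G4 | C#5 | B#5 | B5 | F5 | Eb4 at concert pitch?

The French horn in F sounds a perfect fifth below written, so the written part must be a perfect fifth above concert — transpose each note up.
Fb5 -> Cb6
G4 -> D5
C#5 -> G#5
B#5 -> F##6
B5 -> F#6
F5 -> C6
Eb4 -> Bb4

Cb6 D5 G#5 F##6 F#6 C6 Bb4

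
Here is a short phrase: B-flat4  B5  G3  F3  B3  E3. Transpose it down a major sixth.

Db4 D5 Bb2 Ab2 D3 G2

Bb4 → Db4
B5 → D5
G3 → Bb2
F3 → Ab2
B3 → D3
E3 → G2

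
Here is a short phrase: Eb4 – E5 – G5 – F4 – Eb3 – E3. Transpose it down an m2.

D4 D#5 F#5 E4 D3 D#3

Eb4 → D4
E5 → D#5
G5 → F#5
F4 → E4
Eb3 → D3
E3 → D#3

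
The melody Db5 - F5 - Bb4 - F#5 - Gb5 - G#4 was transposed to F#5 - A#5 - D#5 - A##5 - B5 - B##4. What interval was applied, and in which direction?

Take the first pair: Db5 → F#5. D to F spans 3 letter names, so the interval is some kind of third.
Db5 to F#5 is 5 semitones, which makes it an augmented third; the second version is higher, so the direction is up.
Checking another pair — G#4 → B##4 — gives the same interval.

up an augmented third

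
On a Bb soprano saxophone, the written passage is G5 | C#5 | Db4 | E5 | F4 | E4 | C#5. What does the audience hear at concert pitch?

Written C4 on the Bb soprano saxophone sounds as Bb3, a major second lower; apply that shift to every note.
G5 gives F5
C#5 gives B4
Db4 gives Cb4
E5 gives D5
F4 gives Eb4
E4 gives D4
C#5 gives B4

F5 B4 Cb4 D5 Eb4 D4 B4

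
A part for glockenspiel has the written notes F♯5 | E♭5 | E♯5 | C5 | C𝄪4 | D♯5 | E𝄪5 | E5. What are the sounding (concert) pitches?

F#7 Eb7 E#7 C7 C##6 D#7 E##7 E7

The glockenspiel sounds a perfect fifteenth above written, so transpose each written note up a perfect fifteenth.
F#5 -> F#7
Eb5 -> Eb7
E#5 -> E#7
C5 -> C7
C##4 -> C##6
D#5 -> D#7
E##5 -> E##7
E5 -> E7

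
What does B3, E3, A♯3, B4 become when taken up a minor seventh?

A4 D4 G#4 A5

B3 -> A4
E3 -> D4
A#3 -> G#4
B4 -> A5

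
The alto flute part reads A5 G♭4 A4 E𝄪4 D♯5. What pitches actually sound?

E5 Db4 E4 B##3 A#4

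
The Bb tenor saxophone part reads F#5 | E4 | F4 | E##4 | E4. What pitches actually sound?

E4 D3 Eb3 D##3 D3

The Bb tenor saxophone sounds a major ninth below written, so transpose each written note down a major ninth.
F#5 to E4
E4 to D3
F4 to Eb3
E##4 to D##3
E4 to D3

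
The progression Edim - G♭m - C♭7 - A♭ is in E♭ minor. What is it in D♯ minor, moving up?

E♭ minor up to D♯ minor is an augmented seventh; each chord root moves by that interval while the quality stays the same.
Edim: root E up an augmented seventh → D##, giving D##dim.
G♭m: root G♭ up an augmented seventh → F#, giving F#m.
C♭7: root C♭ up an augmented seventh → B, giving B7.
A♭: root A♭ up an augmented seventh → G#, giving G#.

D##dim F#m B7 G#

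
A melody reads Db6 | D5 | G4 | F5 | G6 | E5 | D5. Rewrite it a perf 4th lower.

Ab5 A4 D4 C5 D6 B4 A4

Db6 becomes Ab5
D5 becomes A4
G4 becomes D4
F5 becomes C5
G6 becomes D6
E5 becomes B4
D5 becomes A4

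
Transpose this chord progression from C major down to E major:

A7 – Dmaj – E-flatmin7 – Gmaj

C#7 F#maj Gmin7 Bmaj

C major down to E major is a minor sixth; each chord root moves by that interval while the quality stays the same.
A7: root A down a minor sixth → C#, giving C#7.
Dmaj: root D down a minor sixth → F#, giving F#maj.
E-flatmin7: root E-flat down a minor sixth → G, giving Gmin7.
Gmaj: root G down a minor sixth → B, giving Bmaj.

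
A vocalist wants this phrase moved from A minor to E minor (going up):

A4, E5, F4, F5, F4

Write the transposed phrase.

E5 B5 C5 C6 C5

From A up to E is a perfect fifth; apply that to each pitch.
A4 -> E5
E5 -> B5
F4 -> C5
F5 -> C6
F4 -> C5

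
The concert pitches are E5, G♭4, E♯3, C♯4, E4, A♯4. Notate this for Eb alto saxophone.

Written C4 sounds as Eb3 on the Eb alto saxophone, so concert pitches are written a major sixth up.
E5 to C#6
Gb4 to Eb5
E#3 to C##4
C#4 to A#4
E4 to C#5
A#4 to F##5

C#6 Eb5 C##4 A#4 C#5 F##5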